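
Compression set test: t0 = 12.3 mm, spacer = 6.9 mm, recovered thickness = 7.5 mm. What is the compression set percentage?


CS = (t0 - recovered) / (t0 - ts) * 100
= (12.3 - 7.5) / (12.3 - 6.9) * 100
= 4.8 / 5.4 * 100
= 88.9%

88.9%


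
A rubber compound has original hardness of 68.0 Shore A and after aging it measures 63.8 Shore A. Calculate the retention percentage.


Retention = aged / original * 100
= 63.8 / 68.0 * 100
= 93.8%

93.8%


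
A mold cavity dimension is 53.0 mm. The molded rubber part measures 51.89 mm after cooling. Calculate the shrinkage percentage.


Shrinkage = (mold - part) / mold * 100
= (53.0 - 51.89) / 53.0 * 100
= 1.11 / 53.0 * 100
= 2.09%

2.09%


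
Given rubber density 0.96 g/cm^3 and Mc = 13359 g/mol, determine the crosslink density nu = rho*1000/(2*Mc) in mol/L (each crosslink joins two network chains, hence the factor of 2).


nu = rho * 1000 / (2 * Mc)
nu = 0.96 * 1000 / (2 * 13359)
nu = 960.0 / 26718
nu = 0.0359 mol/L

0.0359 mol/L


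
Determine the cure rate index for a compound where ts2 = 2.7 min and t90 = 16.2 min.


CRI = 100 / (t90 - ts2)
= 100 / (16.2 - 2.7)
= 100 / 13.5
= 7.41 min^-1

7.41 min^-1


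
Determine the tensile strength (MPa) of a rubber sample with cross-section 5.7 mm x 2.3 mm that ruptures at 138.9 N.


Area = width * thickness = 5.7 * 2.3 = 13.11 mm^2
TS = force / area = 138.9 / 13.11 = 10.59 MPa

10.59 MPa


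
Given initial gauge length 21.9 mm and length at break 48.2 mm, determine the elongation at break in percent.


Elongation = (Lf - L0) / L0 * 100
= (48.2 - 21.9) / 21.9 * 100
= 26.3 / 21.9 * 100
= 120.1%

120.1%


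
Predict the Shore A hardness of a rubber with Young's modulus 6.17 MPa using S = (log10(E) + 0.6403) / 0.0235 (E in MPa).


log10(E) = 0.0235*S - 0.6403  =>  S = (log10(E) + 0.6403) / 0.0235
log10(6.17) = 0.790285
S = (0.790285 + 0.6403) / 0.0235 = 1.430585 / 0.0235
S = 60.9

Shore A = 60.9


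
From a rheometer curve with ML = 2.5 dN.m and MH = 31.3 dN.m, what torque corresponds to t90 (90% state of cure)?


M90 = ML + 0.9 * (MH - ML)
M90 = 2.5 + 0.9 * (31.3 - 2.5)
M90 = 2.5 + 0.9 * 28.8
M90 = 28.42 dN.m

28.42 dN.m


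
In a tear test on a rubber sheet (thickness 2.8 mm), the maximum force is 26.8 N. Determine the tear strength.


Tear strength = force / thickness
= 26.8 / 2.8
= 9.57 N/mm

9.57 N/mm


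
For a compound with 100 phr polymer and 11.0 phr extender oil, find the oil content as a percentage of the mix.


Oil % = oil / (100 + oil) * 100
= 11.0 / (100 + 11.0) * 100
= 11.0 / 111.0 * 100
= 9.91%

9.91%


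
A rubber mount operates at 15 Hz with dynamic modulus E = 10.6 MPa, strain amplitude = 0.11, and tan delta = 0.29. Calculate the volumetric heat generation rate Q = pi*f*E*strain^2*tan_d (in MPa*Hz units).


Q = pi * f * E * strain^2 * tan_d
= pi * 15 * 10.6 * 0.11^2 * 0.29
= pi * 15 * 10.6 * 0.0121 * 0.29
= 1.7528

Q = 1.7528


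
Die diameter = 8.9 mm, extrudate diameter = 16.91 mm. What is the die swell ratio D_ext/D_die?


Die swell ratio = D_extrudate / D_die
= 16.91 / 8.9
= 1.9

Die swell = 1.9


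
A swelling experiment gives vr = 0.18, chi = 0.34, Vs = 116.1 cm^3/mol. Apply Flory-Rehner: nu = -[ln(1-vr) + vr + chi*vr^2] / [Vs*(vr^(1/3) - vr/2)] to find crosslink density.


ln(1 - vr) = ln(1 - 0.18) = -0.1985
Numerator = -((-0.1985) + 0.18 + 0.34 * 0.18^2) = 0.0074
Denominator = 116.1 * (0.18^(1/3) - 0.18/2) = 55.1036
nu = 0.0074 / 55.1036 = 1.3493e-04 mol/cm^3

1.3493e-04 mol/cm^3


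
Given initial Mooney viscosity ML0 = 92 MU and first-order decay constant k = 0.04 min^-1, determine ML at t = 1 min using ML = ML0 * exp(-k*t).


ML = ML0 * exp(-k * t)
ML = 92 * exp(-0.04 * 1)
ML = 92 * 0.9608
ML = 88.39 MU

88.39 MU


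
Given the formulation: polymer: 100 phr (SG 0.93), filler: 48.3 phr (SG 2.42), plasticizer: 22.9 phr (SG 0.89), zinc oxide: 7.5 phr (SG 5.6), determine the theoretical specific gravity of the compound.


Sum of weights = 178.7
Volume contributions:
  polymer: 100/0.93 = 107.5269
  filler: 48.3/2.42 = 19.9587
  plasticizer: 22.9/0.89 = 25.7303
  zinc oxide: 7.5/5.6 = 1.3393
Sum of volumes = 154.5552
SG = 178.7 / 154.5552 = 1.156

SG = 1.156


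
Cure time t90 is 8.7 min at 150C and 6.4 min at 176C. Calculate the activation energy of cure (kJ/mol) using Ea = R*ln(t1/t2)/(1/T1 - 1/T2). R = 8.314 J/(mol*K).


T1 = 423.15 K, T2 = 449.15 K
1/T1 - 1/T2 = 1.3680e-04
ln(t1/t2) = ln(8.7/6.4) = 0.3070
Ea = 8.314 * 0.3070 / 1.3680e-04 = 18659.3371 J/mol
Ea = 18.66 kJ/mol

18.66 kJ/mol


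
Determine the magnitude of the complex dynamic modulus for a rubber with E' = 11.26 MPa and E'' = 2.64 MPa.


|E*| = sqrt(E'^2 + E''^2)
= sqrt(11.26^2 + 2.64^2)
= sqrt(126.7876 + 6.9696)
= 11.565 MPa

11.565 MPa


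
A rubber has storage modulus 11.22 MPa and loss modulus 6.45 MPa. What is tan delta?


tan delta = E'' / E'
= 6.45 / 11.22
= 0.5749

tan delta = 0.5749


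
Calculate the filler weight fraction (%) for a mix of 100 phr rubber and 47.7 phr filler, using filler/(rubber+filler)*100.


Filler % = filler / (rubber + filler) * 100
= 47.7 / (100 + 47.7) * 100
= 47.7 / 147.7 * 100
= 32.3%

32.3%


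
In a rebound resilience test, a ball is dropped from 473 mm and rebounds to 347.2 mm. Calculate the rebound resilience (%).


Resilience = h_rebound / h_drop * 100
= 347.2 / 473 * 100
= 73.4%

73.4%


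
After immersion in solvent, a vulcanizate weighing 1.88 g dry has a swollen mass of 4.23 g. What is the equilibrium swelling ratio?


Q = W_swollen / W_dry
Q = 4.23 / 1.88
Q = 2.25

Q = 2.25


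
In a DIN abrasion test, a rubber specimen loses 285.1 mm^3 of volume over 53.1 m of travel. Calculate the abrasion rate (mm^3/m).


Rate = volume_loss / distance
= 285.1 / 53.1
= 5.369 mm^3/m

5.369 mm^3/m


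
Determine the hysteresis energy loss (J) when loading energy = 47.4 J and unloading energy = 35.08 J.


Hysteresis loss = loading - unloading
= 47.4 - 35.08
= 12.32 J

12.32 J


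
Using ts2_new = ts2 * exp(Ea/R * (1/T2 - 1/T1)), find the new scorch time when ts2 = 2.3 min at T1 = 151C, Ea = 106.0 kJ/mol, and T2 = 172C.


Convert temperatures: T1 = 151 + 273.15 = 424.15 K, T2 = 172 + 273.15 = 445.15 K
ts2_new = 2.3 * exp(106000 / 8.314 * (1/445.15 - 1/424.15))
1/T2 - 1/T1 = -1.1122e-04
ts2_new = 0.56 min

0.56 min


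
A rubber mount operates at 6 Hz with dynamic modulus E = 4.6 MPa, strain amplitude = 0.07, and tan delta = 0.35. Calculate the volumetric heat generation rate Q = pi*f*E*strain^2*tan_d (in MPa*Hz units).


Q = pi * f * E * strain^2 * tan_d
= pi * 6 * 4.6 * 0.07^2 * 0.35
= pi * 6 * 4.6 * 0.0049 * 0.35
= 0.1487

Q = 0.1487


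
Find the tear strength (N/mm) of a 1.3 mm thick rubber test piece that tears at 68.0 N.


Tear strength = force / thickness
= 68.0 / 1.3
= 52.31 N/mm

52.31 N/mm


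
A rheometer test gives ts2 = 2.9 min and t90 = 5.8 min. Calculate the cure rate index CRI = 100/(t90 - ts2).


CRI = 100 / (t90 - ts2)
= 100 / (5.8 - 2.9)
= 100 / 2.9
= 34.48 min^-1

34.48 min^-1


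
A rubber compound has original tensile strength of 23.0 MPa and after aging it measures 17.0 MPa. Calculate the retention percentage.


Retention = aged / original * 100
= 17.0 / 23.0 * 100
= 73.9%

73.9%


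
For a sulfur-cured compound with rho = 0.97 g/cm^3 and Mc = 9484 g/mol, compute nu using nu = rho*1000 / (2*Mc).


nu = rho * 1000 / (2 * Mc)
nu = 0.97 * 1000 / (2 * 9484)
nu = 970.0 / 18968
nu = 0.0511 mol/L

0.0511 mol/L


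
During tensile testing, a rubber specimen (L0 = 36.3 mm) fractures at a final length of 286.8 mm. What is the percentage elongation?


Elongation = (Lf - L0) / L0 * 100
= (286.8 - 36.3) / 36.3 * 100
= 250.5 / 36.3 * 100
= 690.1%

690.1%


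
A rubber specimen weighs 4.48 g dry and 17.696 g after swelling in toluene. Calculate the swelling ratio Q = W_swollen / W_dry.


Q = W_swollen / W_dry
Q = 17.696 / 4.48
Q = 3.95

Q = 3.95


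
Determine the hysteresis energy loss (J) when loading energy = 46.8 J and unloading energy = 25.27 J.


Hysteresis loss = loading - unloading
= 46.8 - 25.27
= 21.53 J

21.53 J


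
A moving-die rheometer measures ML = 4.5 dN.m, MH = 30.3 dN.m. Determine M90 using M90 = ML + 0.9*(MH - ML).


M90 = ML + 0.9 * (MH - ML)
M90 = 4.5 + 0.9 * (30.3 - 4.5)
M90 = 4.5 + 0.9 * 25.8
M90 = 27.72 dN.m

27.72 dN.m


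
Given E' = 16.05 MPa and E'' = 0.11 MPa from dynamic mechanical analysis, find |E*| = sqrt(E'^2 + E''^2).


|E*| = sqrt(E'^2 + E''^2)
= sqrt(16.05^2 + 0.11^2)
= sqrt(257.6025 + 0.0121)
= 16.05 MPa

16.05 MPa


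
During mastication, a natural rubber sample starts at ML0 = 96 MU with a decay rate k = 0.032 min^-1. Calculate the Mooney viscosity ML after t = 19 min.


ML = ML0 * exp(-k * t)
ML = 96 * exp(-0.032 * 19)
ML = 96 * 0.5444
ML = 52.27 MU

52.27 MU


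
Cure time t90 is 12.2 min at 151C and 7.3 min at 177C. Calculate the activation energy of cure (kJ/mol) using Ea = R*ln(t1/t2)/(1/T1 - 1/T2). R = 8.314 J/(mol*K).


T1 = 424.15 K, T2 = 450.15 K
1/T1 - 1/T2 = 1.3617e-04
ln(t1/t2) = ln(12.2/7.3) = 0.5136
Ea = 8.314 * 0.5136 / 1.3617e-04 = 31354.9379 J/mol
Ea = 31.35 kJ/mol

31.35 kJ/mol


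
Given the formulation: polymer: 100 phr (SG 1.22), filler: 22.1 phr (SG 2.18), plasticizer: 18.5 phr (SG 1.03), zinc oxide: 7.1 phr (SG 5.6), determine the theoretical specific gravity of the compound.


Sum of weights = 147.7
Volume contributions:
  polymer: 100/1.22 = 81.9672
  filler: 22.1/2.18 = 10.1376
  plasticizer: 18.5/1.03 = 17.9612
  zinc oxide: 7.1/5.6 = 1.2679
Sum of volumes = 111.3338
SG = 147.7 / 111.3338 = 1.327

SG = 1.327


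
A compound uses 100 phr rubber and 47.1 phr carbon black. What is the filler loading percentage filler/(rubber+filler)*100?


Filler % = filler / (rubber + filler) * 100
= 47.1 / (100 + 47.1) * 100
= 47.1 / 147.1 * 100
= 32.02%

32.02%


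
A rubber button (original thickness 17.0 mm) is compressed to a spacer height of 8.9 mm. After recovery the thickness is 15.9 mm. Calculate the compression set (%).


CS = (t0 - recovered) / (t0 - ts) * 100
= (17.0 - 15.9) / (17.0 - 8.9) * 100
= 1.1 / 8.1 * 100
= 13.6%

13.6%


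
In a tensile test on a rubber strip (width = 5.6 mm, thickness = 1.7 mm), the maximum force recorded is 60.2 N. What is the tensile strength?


Area = width * thickness = 5.6 * 1.7 = 9.52 mm^2
TS = force / area = 60.2 / 9.52 = 6.32 MPa

6.32 MPa


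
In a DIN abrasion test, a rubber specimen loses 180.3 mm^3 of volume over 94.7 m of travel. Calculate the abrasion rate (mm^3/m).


Rate = volume_loss / distance
= 180.3 / 94.7
= 1.904 mm^3/m

1.904 mm^3/m


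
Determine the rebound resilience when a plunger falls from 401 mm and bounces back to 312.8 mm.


Resilience = h_rebound / h_drop * 100
= 312.8 / 401 * 100
= 78.0%

78.0%


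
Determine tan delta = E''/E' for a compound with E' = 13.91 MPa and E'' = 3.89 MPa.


tan delta = E'' / E'
= 3.89 / 13.91
= 0.2797

tan delta = 0.2797


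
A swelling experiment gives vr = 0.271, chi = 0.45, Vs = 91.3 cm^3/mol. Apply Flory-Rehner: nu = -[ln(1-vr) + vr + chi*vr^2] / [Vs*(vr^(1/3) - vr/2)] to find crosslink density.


ln(1 - vr) = ln(1 - 0.271) = -0.3161
Numerator = -((-0.3161) + 0.271 + 0.45 * 0.271^2) = 0.0120
Denominator = 91.3 * (0.271^(1/3) - 0.271/2) = 46.7116
nu = 0.0120 / 46.7116 = 2.5760e-04 mol/cm^3

2.5760e-04 mol/cm^3


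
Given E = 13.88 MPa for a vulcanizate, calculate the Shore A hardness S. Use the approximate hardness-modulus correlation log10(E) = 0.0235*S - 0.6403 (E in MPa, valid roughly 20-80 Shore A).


log10(E) = 0.0235*S - 0.6403  =>  S = (log10(E) + 0.6403) / 0.0235
log10(13.88) = 1.142389
S = (1.142389 + 0.6403) / 0.0235 = 1.782689 / 0.0235
S = 75.9

Shore A = 75.9


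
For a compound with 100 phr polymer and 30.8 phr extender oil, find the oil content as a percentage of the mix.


Oil % = oil / (100 + oil) * 100
= 30.8 / (100 + 30.8) * 100
= 30.8 / 130.8 * 100
= 23.55%

23.55%


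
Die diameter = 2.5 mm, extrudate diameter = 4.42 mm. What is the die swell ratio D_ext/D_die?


Die swell ratio = D_extrudate / D_die
= 4.42 / 2.5
= 1.768

Die swell = 1.768


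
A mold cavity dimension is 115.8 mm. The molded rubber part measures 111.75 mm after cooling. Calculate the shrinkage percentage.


Shrinkage = (mold - part) / mold * 100
= (115.8 - 111.75) / 115.8 * 100
= 4.05 / 115.8 * 100
= 3.5%

3.5%


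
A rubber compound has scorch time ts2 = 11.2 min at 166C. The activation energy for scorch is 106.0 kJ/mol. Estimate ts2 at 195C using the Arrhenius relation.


Convert temperatures: T1 = 166 + 273.15 = 439.15 K, T2 = 195 + 273.15 = 468.15 K
ts2_new = 11.2 * exp(106000 / 8.314 * (1/468.15 - 1/439.15))
1/T2 - 1/T1 = -1.4106e-04
ts2_new = 1.85 min

1.85 min


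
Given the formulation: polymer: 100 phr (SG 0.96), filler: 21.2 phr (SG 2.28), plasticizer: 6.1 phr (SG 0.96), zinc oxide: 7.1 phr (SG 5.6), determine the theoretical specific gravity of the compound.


Sum of weights = 134.4
Volume contributions:
  polymer: 100/0.96 = 104.1667
  filler: 21.2/2.28 = 9.2982
  plasticizer: 6.1/0.96 = 6.3542
  zinc oxide: 7.1/5.6 = 1.2679
Sum of volumes = 121.0869
SG = 134.4 / 121.0869 = 1.11

SG = 1.11


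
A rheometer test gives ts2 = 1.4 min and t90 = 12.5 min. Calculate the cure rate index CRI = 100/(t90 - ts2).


CRI = 100 / (t90 - ts2)
= 100 / (12.5 - 1.4)
= 100 / 11.1
= 9.01 min^-1

9.01 min^-1


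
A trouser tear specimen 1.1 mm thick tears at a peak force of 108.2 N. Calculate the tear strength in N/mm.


Tear strength = force / thickness
= 108.2 / 1.1
= 98.36 N/mm

98.36 N/mm


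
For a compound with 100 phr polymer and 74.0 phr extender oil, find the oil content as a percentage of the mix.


Oil % = oil / (100 + oil) * 100
= 74.0 / (100 + 74.0) * 100
= 74.0 / 174.0 * 100
= 42.53%

42.53%


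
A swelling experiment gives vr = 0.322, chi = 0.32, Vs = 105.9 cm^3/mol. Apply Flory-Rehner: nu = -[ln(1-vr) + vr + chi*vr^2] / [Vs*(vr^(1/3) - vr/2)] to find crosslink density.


ln(1 - vr) = ln(1 - 0.322) = -0.3886
Numerator = -((-0.3886) + 0.322 + 0.32 * 0.322^2) = 0.0334
Denominator = 105.9 * (0.322^(1/3) - 0.322/2) = 55.5353
nu = 0.0334 / 55.5353 = 6.0194e-04 mol/cm^3

6.0194e-04 mol/cm^3


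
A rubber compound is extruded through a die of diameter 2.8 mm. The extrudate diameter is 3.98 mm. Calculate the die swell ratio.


Die swell ratio = D_extrudate / D_die
= 3.98 / 2.8
= 1.421

Die swell = 1.421


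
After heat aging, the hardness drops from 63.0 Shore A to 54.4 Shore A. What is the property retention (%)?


Retention = aged / original * 100
= 54.4 / 63.0 * 100
= 86.3%

86.3%


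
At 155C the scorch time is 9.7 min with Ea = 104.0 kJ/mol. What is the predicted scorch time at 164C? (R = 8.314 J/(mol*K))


Convert temperatures: T1 = 155 + 273.15 = 428.15 K, T2 = 164 + 273.15 = 437.15 K
ts2_new = 9.7 * exp(104000 / 8.314 * (1/437.15 - 1/428.15))
1/T2 - 1/T1 = -4.8086e-05
ts2_new = 5.32 min

5.32 min


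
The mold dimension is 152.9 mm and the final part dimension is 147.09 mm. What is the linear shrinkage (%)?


Shrinkage = (mold - part) / mold * 100
= (152.9 - 147.09) / 152.9 * 100
= 5.81 / 152.9 * 100
= 3.8%

3.8%


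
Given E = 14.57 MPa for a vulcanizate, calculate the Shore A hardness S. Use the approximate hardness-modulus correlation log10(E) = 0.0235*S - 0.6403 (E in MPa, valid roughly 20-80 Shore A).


log10(E) = 0.0235*S - 0.6403  =>  S = (log10(E) + 0.6403) / 0.0235
log10(14.57) = 1.163460
S = (1.163460 + 0.6403) / 0.0235 = 1.803760 / 0.0235
S = 76.8

Shore A = 76.8


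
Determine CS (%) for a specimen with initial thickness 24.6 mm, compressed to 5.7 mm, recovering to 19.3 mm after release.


CS = (t0 - recovered) / (t0 - ts) * 100
= (24.6 - 19.3) / (24.6 - 5.7) * 100
= 5.3 / 18.9 * 100
= 28.0%

28.0%


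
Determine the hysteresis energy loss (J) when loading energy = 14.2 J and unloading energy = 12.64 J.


Hysteresis loss = loading - unloading
= 14.2 - 12.64
= 1.56 J

1.56 J


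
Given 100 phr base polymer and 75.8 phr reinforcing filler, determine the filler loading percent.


Filler % = filler / (rubber + filler) * 100
= 75.8 / (100 + 75.8) * 100
= 75.8 / 175.8 * 100
= 43.12%

43.12%


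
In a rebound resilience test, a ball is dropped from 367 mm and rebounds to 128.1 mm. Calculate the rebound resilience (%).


Resilience = h_rebound / h_drop * 100
= 128.1 / 367 * 100
= 34.9%

34.9%


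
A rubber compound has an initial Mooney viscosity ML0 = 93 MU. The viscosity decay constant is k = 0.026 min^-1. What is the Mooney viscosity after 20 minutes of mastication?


ML = ML0 * exp(-k * t)
ML = 93 * exp(-0.026 * 20)
ML = 93 * 0.5945
ML = 55.29 MU

55.29 MU


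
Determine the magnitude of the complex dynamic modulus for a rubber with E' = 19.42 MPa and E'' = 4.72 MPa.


|E*| = sqrt(E'^2 + E''^2)
= sqrt(19.42^2 + 4.72^2)
= sqrt(377.1364 + 22.2784)
= 19.985 MPa

19.985 MPa


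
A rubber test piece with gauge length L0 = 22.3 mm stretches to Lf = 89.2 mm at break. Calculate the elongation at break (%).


Elongation = (Lf - L0) / L0 * 100
= (89.2 - 22.3) / 22.3 * 100
= 66.9 / 22.3 * 100
= 300.0%

300.0%


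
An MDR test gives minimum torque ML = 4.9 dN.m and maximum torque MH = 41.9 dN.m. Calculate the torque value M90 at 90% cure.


M90 = ML + 0.9 * (MH - ML)
M90 = 4.9 + 0.9 * (41.9 - 4.9)
M90 = 4.9 + 0.9 * 37.0
M90 = 38.2 dN.m

38.2 dN.m


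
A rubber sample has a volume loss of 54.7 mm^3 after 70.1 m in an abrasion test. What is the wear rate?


Rate = volume_loss / distance
= 54.7 / 70.1
= 0.78 mm^3/m

0.78 mm^3/m


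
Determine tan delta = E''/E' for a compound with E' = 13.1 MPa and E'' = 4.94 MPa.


tan delta = E'' / E'
= 4.94 / 13.1
= 0.3771

tan delta = 0.3771


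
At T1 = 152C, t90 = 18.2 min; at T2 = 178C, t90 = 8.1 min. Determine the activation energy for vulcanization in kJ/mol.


T1 = 425.15 K, T2 = 451.15 K
1/T1 - 1/T2 = 1.3555e-04
ln(t1/t2) = ln(18.2/8.1) = 0.8096
Ea = 8.314 * 0.8096 / 1.3555e-04 = 49653.2334 J/mol
Ea = 49.65 kJ/mol

49.65 kJ/mol


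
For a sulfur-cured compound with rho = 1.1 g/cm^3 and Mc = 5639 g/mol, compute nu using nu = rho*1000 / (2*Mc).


nu = rho * 1000 / (2 * Mc)
nu = 1.1 * 1000 / (2 * 5639)
nu = 1100.0 / 11278
nu = 0.0975 mol/L

0.0975 mol/L


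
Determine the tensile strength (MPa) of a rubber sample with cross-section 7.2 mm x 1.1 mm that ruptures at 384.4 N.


Area = width * thickness = 7.2 * 1.1 = 7.92 mm^2
TS = force / area = 384.4 / 7.92 = 48.54 MPa

48.54 MPa


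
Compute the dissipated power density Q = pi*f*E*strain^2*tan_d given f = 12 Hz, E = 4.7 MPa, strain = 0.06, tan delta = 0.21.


Q = pi * f * E * strain^2 * tan_d
= pi * 12 * 4.7 * 0.06^2 * 0.21
= pi * 12 * 4.7 * 0.0036 * 0.21
= 0.1340

Q = 0.1340


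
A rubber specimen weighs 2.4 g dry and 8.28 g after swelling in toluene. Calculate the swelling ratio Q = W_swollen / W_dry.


Q = W_swollen / W_dry
Q = 8.28 / 2.4
Q = 3.45

Q = 3.45


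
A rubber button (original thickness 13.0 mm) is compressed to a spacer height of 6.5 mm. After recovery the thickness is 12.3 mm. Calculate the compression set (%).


CS = (t0 - recovered) / (t0 - ts) * 100
= (13.0 - 12.3) / (13.0 - 6.5) * 100
= 0.7 / 6.5 * 100
= 10.8%

10.8%


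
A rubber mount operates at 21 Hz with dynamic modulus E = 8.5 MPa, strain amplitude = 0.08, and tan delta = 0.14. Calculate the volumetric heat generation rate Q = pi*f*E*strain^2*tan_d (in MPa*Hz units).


Q = pi * f * E * strain^2 * tan_d
= pi * 21 * 8.5 * 0.08^2 * 0.14
= pi * 21 * 8.5 * 0.0064 * 0.14
= 0.5025

Q = 0.5025


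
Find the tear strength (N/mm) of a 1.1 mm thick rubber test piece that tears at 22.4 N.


Tear strength = force / thickness
= 22.4 / 1.1
= 20.36 N/mm

20.36 N/mm


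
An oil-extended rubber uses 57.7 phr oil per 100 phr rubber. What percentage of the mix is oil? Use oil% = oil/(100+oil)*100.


Oil % = oil / (100 + oil) * 100
= 57.7 / (100 + 57.7) * 100
= 57.7 / 157.7 * 100
= 36.59%

36.59%


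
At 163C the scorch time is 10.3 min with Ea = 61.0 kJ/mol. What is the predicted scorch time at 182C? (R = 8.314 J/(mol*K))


Convert temperatures: T1 = 163 + 273.15 = 436.15 K, T2 = 182 + 273.15 = 455.15 K
ts2_new = 10.3 * exp(61000 / 8.314 * (1/455.15 - 1/436.15))
1/T2 - 1/T1 = -9.5711e-05
ts2_new = 5.1 min

5.1 min


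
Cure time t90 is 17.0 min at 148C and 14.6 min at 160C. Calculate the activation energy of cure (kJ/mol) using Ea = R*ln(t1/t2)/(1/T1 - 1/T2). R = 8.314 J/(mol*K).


T1 = 421.15 K, T2 = 433.15 K
1/T1 - 1/T2 = 6.5782e-05
ln(t1/t2) = ln(17.0/14.6) = 0.1522
Ea = 8.314 * 0.1522 / 6.5782e-05 = 19235.1331 J/mol
Ea = 19.24 kJ/mol

19.24 kJ/mol


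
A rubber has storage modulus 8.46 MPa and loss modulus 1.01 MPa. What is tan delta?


tan delta = E'' / E'
= 1.01 / 8.46
= 0.1194

tan delta = 0.1194


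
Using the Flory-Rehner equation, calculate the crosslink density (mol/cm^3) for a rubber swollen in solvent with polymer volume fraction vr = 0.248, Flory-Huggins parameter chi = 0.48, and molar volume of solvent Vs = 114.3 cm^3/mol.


ln(1 - vr) = ln(1 - 0.248) = -0.2850
Numerator = -((-0.2850) + 0.248 + 0.48 * 0.248^2) = 0.0075
Denominator = 114.3 * (0.248^(1/3) - 0.248/2) = 57.6388
nu = 0.0075 / 57.6388 = 1.3007e-04 mol/cm^3

1.3007e-04 mol/cm^3


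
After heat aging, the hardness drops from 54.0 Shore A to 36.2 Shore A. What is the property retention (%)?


Retention = aged / original * 100
= 36.2 / 54.0 * 100
= 67.0%

67.0%


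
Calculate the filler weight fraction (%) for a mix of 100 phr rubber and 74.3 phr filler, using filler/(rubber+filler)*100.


Filler % = filler / (rubber + filler) * 100
= 74.3 / (100 + 74.3) * 100
= 74.3 / 174.3 * 100
= 42.63%

42.63%


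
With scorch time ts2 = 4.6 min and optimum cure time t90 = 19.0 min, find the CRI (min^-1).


CRI = 100 / (t90 - ts2)
= 100 / (19.0 - 4.6)
= 100 / 14.4
= 6.94 min^-1

6.94 min^-1


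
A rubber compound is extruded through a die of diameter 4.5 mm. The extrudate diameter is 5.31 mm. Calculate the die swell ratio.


Die swell ratio = D_extrudate / D_die
= 5.31 / 4.5
= 1.18

Die swell = 1.18


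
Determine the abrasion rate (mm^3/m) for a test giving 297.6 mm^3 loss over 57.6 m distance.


Rate = volume_loss / distance
= 297.6 / 57.6
= 5.167 mm^3/m

5.167 mm^3/m


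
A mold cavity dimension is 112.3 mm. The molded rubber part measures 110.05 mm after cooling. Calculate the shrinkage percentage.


Shrinkage = (mold - part) / mold * 100
= (112.3 - 110.05) / 112.3 * 100
= 2.25 / 112.3 * 100
= 2.0%

2.0%


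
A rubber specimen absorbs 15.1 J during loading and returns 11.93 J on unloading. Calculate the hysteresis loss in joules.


Hysteresis loss = loading - unloading
= 15.1 - 11.93
= 3.17 J

3.17 J


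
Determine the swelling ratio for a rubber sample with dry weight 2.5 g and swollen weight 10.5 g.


Q = W_swollen / W_dry
Q = 10.5 / 2.5
Q = 4.2

Q = 4.2


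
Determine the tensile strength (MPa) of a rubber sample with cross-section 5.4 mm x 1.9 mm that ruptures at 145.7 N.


Area = width * thickness = 5.4 * 1.9 = 10.26 mm^2
TS = force / area = 145.7 / 10.26 = 14.2 MPa

14.2 MPa


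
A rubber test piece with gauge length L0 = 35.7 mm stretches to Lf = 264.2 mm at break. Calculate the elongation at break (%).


Elongation = (Lf - L0) / L0 * 100
= (264.2 - 35.7) / 35.7 * 100
= 228.5 / 35.7 * 100
= 640.1%

640.1%


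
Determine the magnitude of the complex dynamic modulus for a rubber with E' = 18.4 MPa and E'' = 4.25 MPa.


|E*| = sqrt(E'^2 + E''^2)
= sqrt(18.4^2 + 4.25^2)
= sqrt(338.5600 + 18.0625)
= 18.884 MPa

18.884 MPa


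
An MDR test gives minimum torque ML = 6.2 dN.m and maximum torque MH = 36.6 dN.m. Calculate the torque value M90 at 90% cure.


M90 = ML + 0.9 * (MH - ML)
M90 = 6.2 + 0.9 * (36.6 - 6.2)
M90 = 6.2 + 0.9 * 30.4
M90 = 33.56 dN.m

33.56 dN.m


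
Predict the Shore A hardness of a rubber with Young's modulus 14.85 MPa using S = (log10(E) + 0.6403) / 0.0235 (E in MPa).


log10(E) = 0.0235*S - 0.6403  =>  S = (log10(E) + 0.6403) / 0.0235
log10(14.85) = 1.171726
S = (1.171726 + 0.6403) / 0.0235 = 1.812026 / 0.0235
S = 77.1

Shore A = 77.1


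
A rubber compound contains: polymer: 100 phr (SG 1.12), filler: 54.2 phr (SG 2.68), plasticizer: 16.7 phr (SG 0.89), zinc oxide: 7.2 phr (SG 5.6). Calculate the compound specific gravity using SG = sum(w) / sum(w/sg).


Sum of weights = 178.1
Volume contributions:
  polymer: 100/1.12 = 89.2857
  filler: 54.2/2.68 = 20.2239
  plasticizer: 16.7/0.89 = 18.7640
  zinc oxide: 7.2/5.6 = 1.2857
Sum of volumes = 129.5594
SG = 178.1 / 129.5594 = 1.375

SG = 1.375


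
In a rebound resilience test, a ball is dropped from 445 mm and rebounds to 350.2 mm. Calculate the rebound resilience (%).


Resilience = h_rebound / h_drop * 100
= 350.2 / 445 * 100
= 78.7%

78.7%


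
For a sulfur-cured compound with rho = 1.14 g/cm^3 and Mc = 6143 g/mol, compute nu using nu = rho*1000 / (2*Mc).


nu = rho * 1000 / (2 * Mc)
nu = 1.14 * 1000 / (2 * 6143)
nu = 1140.0 / 12286
nu = 0.0928 mol/L

0.0928 mol/L


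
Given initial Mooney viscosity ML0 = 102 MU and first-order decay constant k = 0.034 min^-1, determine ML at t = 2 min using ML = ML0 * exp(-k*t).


ML = ML0 * exp(-k * t)
ML = 102 * exp(-0.034 * 2)
ML = 102 * 0.9343
ML = 95.29 MU

95.29 MU


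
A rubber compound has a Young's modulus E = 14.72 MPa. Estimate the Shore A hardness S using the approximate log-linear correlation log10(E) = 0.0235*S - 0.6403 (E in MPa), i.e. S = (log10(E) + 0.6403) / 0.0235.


log10(E) = 0.0235*S - 0.6403  =>  S = (log10(E) + 0.6403) / 0.0235
log10(14.72) = 1.167908
S = (1.167908 + 0.6403) / 0.0235 = 1.808208 / 0.0235
S = 76.9

Shore A = 76.9


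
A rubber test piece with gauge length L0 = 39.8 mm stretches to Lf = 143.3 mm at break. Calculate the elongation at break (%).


Elongation = (Lf - L0) / L0 * 100
= (143.3 - 39.8) / 39.8 * 100
= 103.5 / 39.8 * 100
= 260.1%

260.1%


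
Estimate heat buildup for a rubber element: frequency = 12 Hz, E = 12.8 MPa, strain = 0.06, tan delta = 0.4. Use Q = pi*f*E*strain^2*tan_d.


Q = pi * f * E * strain^2 * tan_d
= pi * 12 * 12.8 * 0.06^2 * 0.4
= pi * 12 * 12.8 * 0.0036 * 0.4
= 0.6949

Q = 0.6949


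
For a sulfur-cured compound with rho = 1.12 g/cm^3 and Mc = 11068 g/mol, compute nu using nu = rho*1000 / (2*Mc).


nu = rho * 1000 / (2 * Mc)
nu = 1.12 * 1000 / (2 * 11068)
nu = 1120.0 / 22136
nu = 0.0506 mol/L

0.0506 mol/L


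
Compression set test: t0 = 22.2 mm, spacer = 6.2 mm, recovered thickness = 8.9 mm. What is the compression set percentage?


CS = (t0 - recovered) / (t0 - ts) * 100
= (22.2 - 8.9) / (22.2 - 6.2) * 100
= 13.3 / 16.0 * 100
= 83.1%

83.1%


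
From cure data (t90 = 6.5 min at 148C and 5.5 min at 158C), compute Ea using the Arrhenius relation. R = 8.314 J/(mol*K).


T1 = 421.15 K, T2 = 431.15 K
1/T1 - 1/T2 = 5.5073e-05
ln(t1/t2) = ln(6.5/5.5) = 0.1671
Ea = 8.314 * 0.1671 / 5.5073e-05 = 25219.2586 J/mol
Ea = 25.22 kJ/mol

25.22 kJ/mol


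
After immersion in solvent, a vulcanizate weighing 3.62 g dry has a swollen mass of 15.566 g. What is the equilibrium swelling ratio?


Q = W_swollen / W_dry
Q = 15.566 / 3.62
Q = 4.3

Q = 4.3


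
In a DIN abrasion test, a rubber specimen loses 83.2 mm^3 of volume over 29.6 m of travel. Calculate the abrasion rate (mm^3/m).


Rate = volume_loss / distance
= 83.2 / 29.6
= 2.811 mm^3/m

2.811 mm^3/m


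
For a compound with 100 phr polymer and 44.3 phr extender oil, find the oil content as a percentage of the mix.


Oil % = oil / (100 + oil) * 100
= 44.3 / (100 + 44.3) * 100
= 44.3 / 144.3 * 100
= 30.7%

30.7%


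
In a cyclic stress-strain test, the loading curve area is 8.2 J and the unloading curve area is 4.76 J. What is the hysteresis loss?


Hysteresis loss = loading - unloading
= 8.2 - 4.76
= 3.44 J

3.44 J


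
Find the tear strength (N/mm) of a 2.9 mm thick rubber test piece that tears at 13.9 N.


Tear strength = force / thickness
= 13.9 / 2.9
= 4.79 N/mm

4.79 N/mm


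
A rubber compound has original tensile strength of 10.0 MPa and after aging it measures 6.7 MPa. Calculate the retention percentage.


Retention = aged / original * 100
= 6.7 / 10.0 * 100
= 67.0%

67.0%


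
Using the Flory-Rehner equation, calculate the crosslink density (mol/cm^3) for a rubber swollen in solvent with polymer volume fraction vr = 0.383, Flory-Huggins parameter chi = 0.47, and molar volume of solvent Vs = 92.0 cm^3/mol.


ln(1 - vr) = ln(1 - 0.383) = -0.4829
Numerator = -((-0.4829) + 0.383 + 0.47 * 0.383^2) = 0.0309
Denominator = 92.0 * (0.383^(1/3) - 0.383/2) = 49.1939
nu = 0.0309 / 49.1939 = 6.2899e-04 mol/cm^3

6.2899e-04 mol/cm^3


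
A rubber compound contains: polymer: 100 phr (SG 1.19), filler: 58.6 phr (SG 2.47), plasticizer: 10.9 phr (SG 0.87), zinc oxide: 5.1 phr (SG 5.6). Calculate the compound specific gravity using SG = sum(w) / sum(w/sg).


Sum of weights = 174.6
Volume contributions:
  polymer: 100/1.19 = 84.0336
  filler: 58.6/2.47 = 23.7247
  plasticizer: 10.9/0.87 = 12.5287
  zinc oxide: 5.1/5.6 = 0.9107
Sum of volumes = 121.1978
SG = 174.6 / 121.1978 = 1.441

SG = 1.441


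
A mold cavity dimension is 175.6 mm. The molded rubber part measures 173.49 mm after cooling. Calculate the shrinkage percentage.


Shrinkage = (mold - part) / mold * 100
= (175.6 - 173.49) / 175.6 * 100
= 2.11 / 175.6 * 100
= 1.2%

1.2%


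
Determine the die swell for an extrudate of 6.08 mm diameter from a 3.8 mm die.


Die swell ratio = D_extrudate / D_die
= 6.08 / 3.8
= 1.6

Die swell = 1.6


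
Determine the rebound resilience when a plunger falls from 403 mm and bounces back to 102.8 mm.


Resilience = h_rebound / h_drop * 100
= 102.8 / 403 * 100
= 25.5%

25.5%


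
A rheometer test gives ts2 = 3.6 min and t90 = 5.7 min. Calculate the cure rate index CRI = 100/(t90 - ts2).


CRI = 100 / (t90 - ts2)
= 100 / (5.7 - 3.6)
= 100 / 2.1
= 47.62 min^-1

47.62 min^-1


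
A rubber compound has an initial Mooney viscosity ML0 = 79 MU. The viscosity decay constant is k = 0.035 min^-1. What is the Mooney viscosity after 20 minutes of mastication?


ML = ML0 * exp(-k * t)
ML = 79 * exp(-0.035 * 20)
ML = 79 * 0.4966
ML = 39.23 MU

39.23 MU


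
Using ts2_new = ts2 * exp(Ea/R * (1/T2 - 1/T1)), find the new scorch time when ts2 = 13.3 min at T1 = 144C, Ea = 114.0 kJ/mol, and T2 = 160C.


Convert temperatures: T1 = 144 + 273.15 = 417.15 K, T2 = 160 + 273.15 = 433.15 K
ts2_new = 13.3 * exp(114000 / 8.314 * (1/433.15 - 1/417.15))
1/T2 - 1/T1 = -8.8550e-05
ts2_new = 3.95 min

3.95 min


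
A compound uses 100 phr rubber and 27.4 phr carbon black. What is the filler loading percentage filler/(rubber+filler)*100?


Filler % = filler / (rubber + filler) * 100
= 27.4 / (100 + 27.4) * 100
= 27.4 / 127.4 * 100
= 21.51%

21.51%


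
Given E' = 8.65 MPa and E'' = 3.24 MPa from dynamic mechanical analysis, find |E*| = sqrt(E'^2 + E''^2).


|E*| = sqrt(E'^2 + E''^2)
= sqrt(8.65^2 + 3.24^2)
= sqrt(74.8225 + 10.4976)
= 9.237 MPa

9.237 MPa


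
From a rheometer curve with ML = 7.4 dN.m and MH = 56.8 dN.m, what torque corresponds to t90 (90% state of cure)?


M90 = ML + 0.9 * (MH - ML)
M90 = 7.4 + 0.9 * (56.8 - 7.4)
M90 = 7.4 + 0.9 * 49.4
M90 = 51.86 dN.m

51.86 dN.m


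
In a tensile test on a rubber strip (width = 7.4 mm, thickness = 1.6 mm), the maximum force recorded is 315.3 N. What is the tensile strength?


Area = width * thickness = 7.4 * 1.6 = 11.84 mm^2
TS = force / area = 315.3 / 11.84 = 26.63 MPa

26.63 MPa


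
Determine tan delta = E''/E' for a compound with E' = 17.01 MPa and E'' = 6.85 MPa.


tan delta = E'' / E'
= 6.85 / 17.01
= 0.4027

tan delta = 0.4027


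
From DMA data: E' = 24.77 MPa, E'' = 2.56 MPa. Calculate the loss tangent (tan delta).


tan delta = E'' / E'
= 2.56 / 24.77
= 0.1034

tan delta = 0.1034


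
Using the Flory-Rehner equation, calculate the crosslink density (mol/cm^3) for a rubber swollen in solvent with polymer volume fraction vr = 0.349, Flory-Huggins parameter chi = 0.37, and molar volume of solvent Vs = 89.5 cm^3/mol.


ln(1 - vr) = ln(1 - 0.349) = -0.4292
Numerator = -((-0.4292) + 0.349 + 0.37 * 0.349^2) = 0.0352
Denominator = 89.5 * (0.349^(1/3) - 0.349/2) = 47.3954
nu = 0.0352 / 47.3954 = 7.4225e-04 mol/cm^3

7.4225e-04 mol/cm^3


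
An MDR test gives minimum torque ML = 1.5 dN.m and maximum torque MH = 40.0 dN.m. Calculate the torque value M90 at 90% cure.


M90 = ML + 0.9 * (MH - ML)
M90 = 1.5 + 0.9 * (40.0 - 1.5)
M90 = 1.5 + 0.9 * 38.5
M90 = 36.15 dN.m

36.15 dN.m


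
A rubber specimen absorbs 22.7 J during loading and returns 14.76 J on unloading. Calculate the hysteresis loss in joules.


Hysteresis loss = loading - unloading
= 22.7 - 14.76
= 7.94 J

7.94 J


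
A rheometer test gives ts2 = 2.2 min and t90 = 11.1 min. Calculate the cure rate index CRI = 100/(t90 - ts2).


CRI = 100 / (t90 - ts2)
= 100 / (11.1 - 2.2)
= 100 / 8.9
= 11.24 min^-1

11.24 min^-1


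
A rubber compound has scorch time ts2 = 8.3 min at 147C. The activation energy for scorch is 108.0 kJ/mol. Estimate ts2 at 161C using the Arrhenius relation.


Convert temperatures: T1 = 147 + 273.15 = 420.15 K, T2 = 161 + 273.15 = 434.15 K
ts2_new = 8.3 * exp(108000 / 8.314 * (1/434.15 - 1/420.15))
1/T2 - 1/T1 = -7.6751e-05
ts2_new = 3.06 min

3.06 min


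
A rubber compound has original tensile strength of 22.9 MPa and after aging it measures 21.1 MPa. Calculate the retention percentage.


Retention = aged / original * 100
= 21.1 / 22.9 * 100
= 92.1%

92.1%


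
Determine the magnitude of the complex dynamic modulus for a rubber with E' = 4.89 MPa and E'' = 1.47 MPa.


|E*| = sqrt(E'^2 + E''^2)
= sqrt(4.89^2 + 1.47^2)
= sqrt(23.9121 + 2.1609)
= 5.106 MPa

5.106 MPa


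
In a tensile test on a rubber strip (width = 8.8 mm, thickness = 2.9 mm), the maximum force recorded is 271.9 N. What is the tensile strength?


Area = width * thickness = 8.8 * 2.9 = 25.52 mm^2
TS = force / area = 271.9 / 25.52 = 10.65 MPa

10.65 MPa


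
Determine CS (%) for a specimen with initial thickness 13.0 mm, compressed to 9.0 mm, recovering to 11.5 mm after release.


CS = (t0 - recovered) / (t0 - ts) * 100
= (13.0 - 11.5) / (13.0 - 9.0) * 100
= 1.5 / 4.0 * 100
= 37.5%

37.5%


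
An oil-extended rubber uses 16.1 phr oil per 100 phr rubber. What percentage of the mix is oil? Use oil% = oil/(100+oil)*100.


Oil % = oil / (100 + oil) * 100
= 16.1 / (100 + 16.1) * 100
= 16.1 / 116.1 * 100
= 13.87%

13.87%


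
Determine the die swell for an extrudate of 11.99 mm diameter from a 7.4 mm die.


Die swell ratio = D_extrudate / D_die
= 11.99 / 7.4
= 1.62

Die swell = 1.62


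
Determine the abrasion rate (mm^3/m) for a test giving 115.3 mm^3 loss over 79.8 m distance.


Rate = volume_loss / distance
= 115.3 / 79.8
= 1.445 mm^3/m

1.445 mm^3/m


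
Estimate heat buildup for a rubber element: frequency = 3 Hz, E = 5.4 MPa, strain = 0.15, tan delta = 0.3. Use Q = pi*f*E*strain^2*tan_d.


Q = pi * f * E * strain^2 * tan_d
= pi * 3 * 5.4 * 0.15^2 * 0.3
= pi * 3 * 5.4 * 0.0225 * 0.3
= 0.3435

Q = 0.3435


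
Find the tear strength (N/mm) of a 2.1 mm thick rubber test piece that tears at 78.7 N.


Tear strength = force / thickness
= 78.7 / 2.1
= 37.48 N/mm

37.48 N/mm


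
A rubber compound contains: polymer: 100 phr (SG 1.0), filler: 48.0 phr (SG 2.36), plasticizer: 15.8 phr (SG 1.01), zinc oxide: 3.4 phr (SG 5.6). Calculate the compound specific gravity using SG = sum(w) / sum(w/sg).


Sum of weights = 167.2
Volume contributions:
  polymer: 100/1.0 = 100.0000
  filler: 48.0/2.36 = 20.3390
  plasticizer: 15.8/1.01 = 15.6436
  zinc oxide: 3.4/5.6 = 0.6071
Sum of volumes = 136.5897
SG = 167.2 / 136.5897 = 1.224

SG = 1.224


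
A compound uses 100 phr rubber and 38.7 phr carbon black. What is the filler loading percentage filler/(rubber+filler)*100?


Filler % = filler / (rubber + filler) * 100
= 38.7 / (100 + 38.7) * 100
= 38.7 / 138.7 * 100
= 27.9%

27.9%


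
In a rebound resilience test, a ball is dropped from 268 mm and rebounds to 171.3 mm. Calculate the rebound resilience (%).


Resilience = h_rebound / h_drop * 100
= 171.3 / 268 * 100
= 63.9%

63.9%


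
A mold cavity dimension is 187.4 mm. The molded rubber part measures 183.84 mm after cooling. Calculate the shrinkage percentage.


Shrinkage = (mold - part) / mold * 100
= (187.4 - 183.84) / 187.4 * 100
= 3.56 / 187.4 * 100
= 1.9%

1.9%


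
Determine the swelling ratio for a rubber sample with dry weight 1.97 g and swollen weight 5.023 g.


Q = W_swollen / W_dry
Q = 5.023 / 1.97
Q = 2.55

Q = 2.55


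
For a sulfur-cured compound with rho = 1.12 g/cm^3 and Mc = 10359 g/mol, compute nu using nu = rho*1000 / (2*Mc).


nu = rho * 1000 / (2 * Mc)
nu = 1.12 * 1000 / (2 * 10359)
nu = 1120.0 / 20718
nu = 0.0541 mol/L

0.0541 mol/L


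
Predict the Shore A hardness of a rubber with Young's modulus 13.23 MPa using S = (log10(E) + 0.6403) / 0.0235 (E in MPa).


log10(E) = 0.0235*S - 0.6403  =>  S = (log10(E) + 0.6403) / 0.0235
log10(13.23) = 1.121560
S = (1.121560 + 0.6403) / 0.0235 = 1.761860 / 0.0235
S = 75.0

Shore A = 75.0


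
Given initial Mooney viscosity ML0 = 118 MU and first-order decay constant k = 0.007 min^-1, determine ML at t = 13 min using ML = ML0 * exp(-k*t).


ML = ML0 * exp(-k * t)
ML = 118 * exp(-0.007 * 13)
ML = 118 * 0.9130
ML = 107.74 MU

107.74 MU


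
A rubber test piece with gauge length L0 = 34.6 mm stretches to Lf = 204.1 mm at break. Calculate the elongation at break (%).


Elongation = (Lf - L0) / L0 * 100
= (204.1 - 34.6) / 34.6 * 100
= 169.5 / 34.6 * 100
= 489.9%

489.9%


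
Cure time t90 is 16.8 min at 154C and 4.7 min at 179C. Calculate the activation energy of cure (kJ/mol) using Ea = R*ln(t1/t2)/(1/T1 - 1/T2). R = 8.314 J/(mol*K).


T1 = 427.15 K, T2 = 452.15 K
1/T1 - 1/T2 = 1.2944e-04
ln(t1/t2) = ln(16.8/4.7) = 1.2738
Ea = 8.314 * 1.2738 / 1.2944e-04 = 81816.2907 J/mol
Ea = 81.82 kJ/mol

81.82 kJ/mol


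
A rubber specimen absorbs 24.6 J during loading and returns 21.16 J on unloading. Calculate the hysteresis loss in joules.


Hysteresis loss = loading - unloading
= 24.6 - 21.16
= 3.44 J

3.44 J


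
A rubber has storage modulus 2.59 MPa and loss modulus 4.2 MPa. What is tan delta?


tan delta = E'' / E'
= 4.2 / 2.59
= 1.6216

tan delta = 1.6216


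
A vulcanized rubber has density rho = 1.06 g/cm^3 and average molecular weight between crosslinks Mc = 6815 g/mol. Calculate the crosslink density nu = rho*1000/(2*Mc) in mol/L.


nu = rho * 1000 / (2 * Mc)
nu = 1.06 * 1000 / (2 * 6815)
nu = 1060.0 / 13630
nu = 0.0778 mol/L

0.0778 mol/L


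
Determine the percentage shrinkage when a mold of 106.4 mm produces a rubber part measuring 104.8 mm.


Shrinkage = (mold - part) / mold * 100
= (106.4 - 104.8) / 106.4 * 100
= 1.6 / 106.4 * 100
= 1.5%

1.5%


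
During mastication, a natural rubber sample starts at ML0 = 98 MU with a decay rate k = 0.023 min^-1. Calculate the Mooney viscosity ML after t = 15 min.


ML = ML0 * exp(-k * t)
ML = 98 * exp(-0.023 * 15)
ML = 98 * 0.7082
ML = 69.41 MU

69.41 MU


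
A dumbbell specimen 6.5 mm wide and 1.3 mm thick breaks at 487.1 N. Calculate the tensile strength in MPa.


Area = width * thickness = 6.5 * 1.3 = 8.45 mm^2
TS = force / area = 487.1 / 8.45 = 57.64 MPa

57.64 MPa


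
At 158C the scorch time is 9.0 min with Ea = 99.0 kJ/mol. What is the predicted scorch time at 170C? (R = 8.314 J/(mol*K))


Convert temperatures: T1 = 158 + 273.15 = 431.15 K, T2 = 170 + 273.15 = 443.15 K
ts2_new = 9.0 * exp(99000 / 8.314 * (1/443.15 - 1/431.15))
1/T2 - 1/T1 = -6.2806e-05
ts2_new = 4.26 min

4.26 min
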